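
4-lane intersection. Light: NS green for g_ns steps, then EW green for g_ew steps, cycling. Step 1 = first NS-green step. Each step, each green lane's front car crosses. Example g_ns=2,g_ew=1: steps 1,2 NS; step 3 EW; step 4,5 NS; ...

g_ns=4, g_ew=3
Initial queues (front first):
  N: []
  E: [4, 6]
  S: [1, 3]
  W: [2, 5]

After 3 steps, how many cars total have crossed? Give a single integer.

Step 1 [NS]: N:empty,E:wait,S:car1-GO,W:wait | queues: N=0 E=2 S=1 W=2
Step 2 [NS]: N:empty,E:wait,S:car3-GO,W:wait | queues: N=0 E=2 S=0 W=2
Step 3 [NS]: N:empty,E:wait,S:empty,W:wait | queues: N=0 E=2 S=0 W=2
Cars crossed by step 3: 2

Answer: 2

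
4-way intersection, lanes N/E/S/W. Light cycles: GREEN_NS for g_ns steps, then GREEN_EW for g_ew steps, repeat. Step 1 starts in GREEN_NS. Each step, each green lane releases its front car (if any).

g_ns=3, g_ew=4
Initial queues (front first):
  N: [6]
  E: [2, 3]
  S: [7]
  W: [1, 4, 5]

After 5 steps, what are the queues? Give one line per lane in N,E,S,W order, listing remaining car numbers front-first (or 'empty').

Step 1 [NS]: N:car6-GO,E:wait,S:car7-GO,W:wait | queues: N=0 E=2 S=0 W=3
Step 2 [NS]: N:empty,E:wait,S:empty,W:wait | queues: N=0 E=2 S=0 W=3
Step 3 [NS]: N:empty,E:wait,S:empty,W:wait | queues: N=0 E=2 S=0 W=3
Step 4 [EW]: N:wait,E:car2-GO,S:wait,W:car1-GO | queues: N=0 E=1 S=0 W=2
Step 5 [EW]: N:wait,E:car3-GO,S:wait,W:car4-GO | queues: N=0 E=0 S=0 W=1

N: empty
E: empty
S: empty
W: 5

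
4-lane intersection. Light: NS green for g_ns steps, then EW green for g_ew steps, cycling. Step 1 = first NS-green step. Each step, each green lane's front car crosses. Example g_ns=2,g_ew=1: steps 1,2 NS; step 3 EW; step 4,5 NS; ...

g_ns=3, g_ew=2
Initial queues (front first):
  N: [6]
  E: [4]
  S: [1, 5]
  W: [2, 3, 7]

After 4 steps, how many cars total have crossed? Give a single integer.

Step 1 [NS]: N:car6-GO,E:wait,S:car1-GO,W:wait | queues: N=0 E=1 S=1 W=3
Step 2 [NS]: N:empty,E:wait,S:car5-GO,W:wait | queues: N=0 E=1 S=0 W=3
Step 3 [NS]: N:empty,E:wait,S:empty,W:wait | queues: N=0 E=1 S=0 W=3
Step 4 [EW]: N:wait,E:car4-GO,S:wait,W:car2-GO | queues: N=0 E=0 S=0 W=2
Cars crossed by step 4: 5

Answer: 5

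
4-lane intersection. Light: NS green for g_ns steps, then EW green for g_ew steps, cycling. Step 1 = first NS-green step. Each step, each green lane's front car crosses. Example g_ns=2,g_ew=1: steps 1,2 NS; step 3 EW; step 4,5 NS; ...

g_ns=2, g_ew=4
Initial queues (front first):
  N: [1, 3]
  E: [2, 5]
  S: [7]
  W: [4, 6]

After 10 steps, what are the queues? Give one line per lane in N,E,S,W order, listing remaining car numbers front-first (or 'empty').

Step 1 [NS]: N:car1-GO,E:wait,S:car7-GO,W:wait | queues: N=1 E=2 S=0 W=2
Step 2 [NS]: N:car3-GO,E:wait,S:empty,W:wait | queues: N=0 E=2 S=0 W=2
Step 3 [EW]: N:wait,E:car2-GO,S:wait,W:car4-GO | queues: N=0 E=1 S=0 W=1
Step 4 [EW]: N:wait,E:car5-GO,S:wait,W:car6-GO | queues: N=0 E=0 S=0 W=0

N: empty
E: empty
S: empty
W: empty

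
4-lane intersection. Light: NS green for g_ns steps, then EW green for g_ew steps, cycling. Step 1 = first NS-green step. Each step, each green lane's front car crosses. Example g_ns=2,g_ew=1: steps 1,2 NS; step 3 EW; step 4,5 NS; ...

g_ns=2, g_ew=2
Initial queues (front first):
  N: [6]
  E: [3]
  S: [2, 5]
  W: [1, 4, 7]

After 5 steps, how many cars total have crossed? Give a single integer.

Answer: 6

Derivation:
Step 1 [NS]: N:car6-GO,E:wait,S:car2-GO,W:wait | queues: N=0 E=1 S=1 W=3
Step 2 [NS]: N:empty,E:wait,S:car5-GO,W:wait | queues: N=0 E=1 S=0 W=3
Step 3 [EW]: N:wait,E:car3-GO,S:wait,W:car1-GO | queues: N=0 E=0 S=0 W=2
Step 4 [EW]: N:wait,E:empty,S:wait,W:car4-GO | queues: N=0 E=0 S=0 W=1
Step 5 [NS]: N:empty,E:wait,S:empty,W:wait | queues: N=0 E=0 S=0 W=1
Cars crossed by step 5: 6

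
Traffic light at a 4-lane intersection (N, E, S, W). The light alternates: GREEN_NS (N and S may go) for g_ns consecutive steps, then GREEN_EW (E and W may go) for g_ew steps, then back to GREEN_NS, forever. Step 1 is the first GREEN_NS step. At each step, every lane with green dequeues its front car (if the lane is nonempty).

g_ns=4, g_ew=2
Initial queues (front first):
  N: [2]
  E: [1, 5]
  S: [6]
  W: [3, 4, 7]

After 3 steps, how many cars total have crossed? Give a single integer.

Answer: 2

Derivation:
Step 1 [NS]: N:car2-GO,E:wait,S:car6-GO,W:wait | queues: N=0 E=2 S=0 W=3
Step 2 [NS]: N:empty,E:wait,S:empty,W:wait | queues: N=0 E=2 S=0 W=3
Step 3 [NS]: N:empty,E:wait,S:empty,W:wait | queues: N=0 E=2 S=0 W=3
Cars crossed by step 3: 2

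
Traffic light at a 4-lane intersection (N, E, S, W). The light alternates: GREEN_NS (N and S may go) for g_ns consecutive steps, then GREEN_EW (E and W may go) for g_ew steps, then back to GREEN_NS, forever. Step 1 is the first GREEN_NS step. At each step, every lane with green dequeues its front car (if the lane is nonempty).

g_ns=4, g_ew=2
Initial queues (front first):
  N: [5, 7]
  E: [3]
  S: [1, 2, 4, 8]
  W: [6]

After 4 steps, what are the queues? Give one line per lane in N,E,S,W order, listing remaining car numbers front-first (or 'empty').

Step 1 [NS]: N:car5-GO,E:wait,S:car1-GO,W:wait | queues: N=1 E=1 S=3 W=1
Step 2 [NS]: N:car7-GO,E:wait,S:car2-GO,W:wait | queues: N=0 E=1 S=2 W=1
Step 3 [NS]: N:empty,E:wait,S:car4-GO,W:wait | queues: N=0 E=1 S=1 W=1
Step 4 [NS]: N:empty,E:wait,S:car8-GO,W:wait | queues: N=0 E=1 S=0 W=1

N: empty
E: 3
S: empty
W: 6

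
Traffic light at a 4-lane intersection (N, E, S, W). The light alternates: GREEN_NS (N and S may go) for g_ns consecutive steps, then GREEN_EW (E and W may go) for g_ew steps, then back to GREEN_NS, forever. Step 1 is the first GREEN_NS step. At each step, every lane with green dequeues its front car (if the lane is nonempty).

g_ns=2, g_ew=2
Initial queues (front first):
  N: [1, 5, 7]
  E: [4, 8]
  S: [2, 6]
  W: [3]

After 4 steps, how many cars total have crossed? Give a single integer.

Step 1 [NS]: N:car1-GO,E:wait,S:car2-GO,W:wait | queues: N=2 E=2 S=1 W=1
Step 2 [NS]: N:car5-GO,E:wait,S:car6-GO,W:wait | queues: N=1 E=2 S=0 W=1
Step 3 [EW]: N:wait,E:car4-GO,S:wait,W:car3-GO | queues: N=1 E=1 S=0 W=0
Step 4 [EW]: N:wait,E:car8-GO,S:wait,W:empty | queues: N=1 E=0 S=0 W=0
Cars crossed by step 4: 7

Answer: 7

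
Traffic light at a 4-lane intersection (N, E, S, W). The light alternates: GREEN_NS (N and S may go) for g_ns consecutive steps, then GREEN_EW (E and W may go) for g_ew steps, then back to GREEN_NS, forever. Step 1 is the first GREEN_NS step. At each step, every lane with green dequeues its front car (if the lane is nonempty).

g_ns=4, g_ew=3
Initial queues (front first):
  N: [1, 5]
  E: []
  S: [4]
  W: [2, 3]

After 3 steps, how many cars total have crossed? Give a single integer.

Answer: 3

Derivation:
Step 1 [NS]: N:car1-GO,E:wait,S:car4-GO,W:wait | queues: N=1 E=0 S=0 W=2
Step 2 [NS]: N:car5-GO,E:wait,S:empty,W:wait | queues: N=0 E=0 S=0 W=2
Step 3 [NS]: N:empty,E:wait,S:empty,W:wait | queues: N=0 E=0 S=0 W=2
Cars crossed by step 3: 3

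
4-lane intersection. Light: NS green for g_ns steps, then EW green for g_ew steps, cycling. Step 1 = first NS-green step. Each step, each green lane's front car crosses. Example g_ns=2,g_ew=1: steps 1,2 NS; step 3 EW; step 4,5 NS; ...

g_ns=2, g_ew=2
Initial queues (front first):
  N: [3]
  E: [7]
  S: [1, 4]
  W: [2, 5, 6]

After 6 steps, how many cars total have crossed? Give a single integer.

Step 1 [NS]: N:car3-GO,E:wait,S:car1-GO,W:wait | queues: N=0 E=1 S=1 W=3
Step 2 [NS]: N:empty,E:wait,S:car4-GO,W:wait | queues: N=0 E=1 S=0 W=3
Step 3 [EW]: N:wait,E:car7-GO,S:wait,W:car2-GO | queues: N=0 E=0 S=0 W=2
Step 4 [EW]: N:wait,E:empty,S:wait,W:car5-GO | queues: N=0 E=0 S=0 W=1
Step 5 [NS]: N:empty,E:wait,S:empty,W:wait | queues: N=0 E=0 S=0 W=1
Step 6 [NS]: N:empty,E:wait,S:empty,W:wait | queues: N=0 E=0 S=0 W=1
Cars crossed by step 6: 6

Answer: 6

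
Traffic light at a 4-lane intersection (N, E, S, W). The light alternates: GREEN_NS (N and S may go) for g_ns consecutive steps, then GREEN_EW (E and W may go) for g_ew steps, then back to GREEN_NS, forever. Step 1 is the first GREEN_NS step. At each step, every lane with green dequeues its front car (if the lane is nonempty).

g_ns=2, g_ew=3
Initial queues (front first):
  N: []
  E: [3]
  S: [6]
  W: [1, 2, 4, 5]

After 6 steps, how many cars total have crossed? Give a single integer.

Answer: 5

Derivation:
Step 1 [NS]: N:empty,E:wait,S:car6-GO,W:wait | queues: N=0 E=1 S=0 W=4
Step 2 [NS]: N:empty,E:wait,S:empty,W:wait | queues: N=0 E=1 S=0 W=4
Step 3 [EW]: N:wait,E:car3-GO,S:wait,W:car1-GO | queues: N=0 E=0 S=0 W=3
Step 4 [EW]: N:wait,E:empty,S:wait,W:car2-GO | queues: N=0 E=0 S=0 W=2
Step 5 [EW]: N:wait,E:empty,S:wait,W:car4-GO | queues: N=0 E=0 S=0 W=1
Step 6 [NS]: N:empty,E:wait,S:empty,W:wait | queues: N=0 E=0 S=0 W=1
Cars crossed by step 6: 5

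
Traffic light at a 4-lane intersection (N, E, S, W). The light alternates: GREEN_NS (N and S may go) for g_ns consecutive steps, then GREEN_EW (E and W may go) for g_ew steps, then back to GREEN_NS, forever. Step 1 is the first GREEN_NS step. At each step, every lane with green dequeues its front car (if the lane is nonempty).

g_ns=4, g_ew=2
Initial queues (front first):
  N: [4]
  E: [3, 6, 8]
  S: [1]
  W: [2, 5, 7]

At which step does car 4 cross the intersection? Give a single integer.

Step 1 [NS]: N:car4-GO,E:wait,S:car1-GO,W:wait | queues: N=0 E=3 S=0 W=3
Step 2 [NS]: N:empty,E:wait,S:empty,W:wait | queues: N=0 E=3 S=0 W=3
Step 3 [NS]: N:empty,E:wait,S:empty,W:wait | queues: N=0 E=3 S=0 W=3
Step 4 [NS]: N:empty,E:wait,S:empty,W:wait | queues: N=0 E=3 S=0 W=3
Step 5 [EW]: N:wait,E:car3-GO,S:wait,W:car2-GO | queues: N=0 E=2 S=0 W=2
Step 6 [EW]: N:wait,E:car6-GO,S:wait,W:car5-GO | queues: N=0 E=1 S=0 W=1
Step 7 [NS]: N:empty,E:wait,S:empty,W:wait | queues: N=0 E=1 S=0 W=1
Step 8 [NS]: N:empty,E:wait,S:empty,W:wait | queues: N=0 E=1 S=0 W=1
Step 9 [NS]: N:empty,E:wait,S:empty,W:wait | queues: N=0 E=1 S=0 W=1
Step 10 [NS]: N:empty,E:wait,S:empty,W:wait | queues: N=0 E=1 S=0 W=1
Step 11 [EW]: N:wait,E:car8-GO,S:wait,W:car7-GO | queues: N=0 E=0 S=0 W=0
Car 4 crosses at step 1

1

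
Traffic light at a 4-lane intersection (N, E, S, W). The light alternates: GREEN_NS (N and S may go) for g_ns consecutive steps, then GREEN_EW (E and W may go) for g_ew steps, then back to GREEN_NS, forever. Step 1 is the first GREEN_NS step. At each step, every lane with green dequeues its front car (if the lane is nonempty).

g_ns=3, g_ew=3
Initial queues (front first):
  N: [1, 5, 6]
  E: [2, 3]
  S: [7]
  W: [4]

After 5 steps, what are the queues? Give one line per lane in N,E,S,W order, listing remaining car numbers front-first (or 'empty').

Step 1 [NS]: N:car1-GO,E:wait,S:car7-GO,W:wait | queues: N=2 E=2 S=0 W=1
Step 2 [NS]: N:car5-GO,E:wait,S:empty,W:wait | queues: N=1 E=2 S=0 W=1
Step 3 [NS]: N:car6-GO,E:wait,S:empty,W:wait | queues: N=0 E=2 S=0 W=1
Step 4 [EW]: N:wait,E:car2-GO,S:wait,W:car4-GO | queues: N=0 E=1 S=0 W=0
Step 5 [EW]: N:wait,E:car3-GO,S:wait,W:empty | queues: N=0 E=0 S=0 W=0

N: empty
E: empty
S: empty
W: empty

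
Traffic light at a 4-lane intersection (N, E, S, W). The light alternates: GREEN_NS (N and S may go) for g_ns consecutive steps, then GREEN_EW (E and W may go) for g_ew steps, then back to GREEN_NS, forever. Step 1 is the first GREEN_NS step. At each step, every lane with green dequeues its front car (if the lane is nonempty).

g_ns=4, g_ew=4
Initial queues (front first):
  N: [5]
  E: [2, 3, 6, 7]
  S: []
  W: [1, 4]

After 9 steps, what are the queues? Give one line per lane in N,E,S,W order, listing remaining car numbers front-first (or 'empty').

Step 1 [NS]: N:car5-GO,E:wait,S:empty,W:wait | queues: N=0 E=4 S=0 W=2
Step 2 [NS]: N:empty,E:wait,S:empty,W:wait | queues: N=0 E=4 S=0 W=2
Step 3 [NS]: N:empty,E:wait,S:empty,W:wait | queues: N=0 E=4 S=0 W=2
Step 4 [NS]: N:empty,E:wait,S:empty,W:wait | queues: N=0 E=4 S=0 W=2
Step 5 [EW]: N:wait,E:car2-GO,S:wait,W:car1-GO | queues: N=0 E=3 S=0 W=1
Step 6 [EW]: N:wait,E:car3-GO,S:wait,W:car4-GO | queues: N=0 E=2 S=0 W=0
Step 7 [EW]: N:wait,E:car6-GO,S:wait,W:empty | queues: N=0 E=1 S=0 W=0
Step 8 [EW]: N:wait,E:car7-GO,S:wait,W:empty | queues: N=0 E=0 S=0 W=0

N: empty
E: empty
S: empty
W: empty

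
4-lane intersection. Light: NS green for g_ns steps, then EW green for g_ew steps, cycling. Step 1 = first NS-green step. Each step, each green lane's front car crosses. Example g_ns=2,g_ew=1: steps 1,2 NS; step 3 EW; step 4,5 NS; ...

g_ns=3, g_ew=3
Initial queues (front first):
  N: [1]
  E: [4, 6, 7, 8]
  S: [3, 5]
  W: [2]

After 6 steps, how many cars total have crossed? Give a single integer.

Step 1 [NS]: N:car1-GO,E:wait,S:car3-GO,W:wait | queues: N=0 E=4 S=1 W=1
Step 2 [NS]: N:empty,E:wait,S:car5-GO,W:wait | queues: N=0 E=4 S=0 W=1
Step 3 [NS]: N:empty,E:wait,S:empty,W:wait | queues: N=0 E=4 S=0 W=1
Step 4 [EW]: N:wait,E:car4-GO,S:wait,W:car2-GO | queues: N=0 E=3 S=0 W=0
Step 5 [EW]: N:wait,E:car6-GO,S:wait,W:empty | queues: N=0 E=2 S=0 W=0
Step 6 [EW]: N:wait,E:car7-GO,S:wait,W:empty | queues: N=0 E=1 S=0 W=0
Cars crossed by step 6: 7

Answer: 7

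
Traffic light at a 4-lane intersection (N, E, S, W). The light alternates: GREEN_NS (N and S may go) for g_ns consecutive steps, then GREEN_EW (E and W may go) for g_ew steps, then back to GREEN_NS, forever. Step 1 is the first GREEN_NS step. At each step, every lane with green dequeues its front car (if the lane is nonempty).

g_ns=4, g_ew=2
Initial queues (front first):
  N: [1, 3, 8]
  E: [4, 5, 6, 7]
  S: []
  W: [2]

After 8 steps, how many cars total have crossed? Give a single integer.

Answer: 6

Derivation:
Step 1 [NS]: N:car1-GO,E:wait,S:empty,W:wait | queues: N=2 E=4 S=0 W=1
Step 2 [NS]: N:car3-GO,E:wait,S:empty,W:wait | queues: N=1 E=4 S=0 W=1
Step 3 [NS]: N:car8-GO,E:wait,S:empty,W:wait | queues: N=0 E=4 S=0 W=1
Step 4 [NS]: N:empty,E:wait,S:empty,W:wait | queues: N=0 E=4 S=0 W=1
Step 5 [EW]: N:wait,E:car4-GO,S:wait,W:car2-GO | queues: N=0 E=3 S=0 W=0
Step 6 [EW]: N:wait,E:car5-GO,S:wait,W:empty | queues: N=0 E=2 S=0 W=0
Step 7 [NS]: N:empty,E:wait,S:empty,W:wait | queues: N=0 E=2 S=0 W=0
Step 8 [NS]: N:empty,E:wait,S:empty,W:wait | queues: N=0 E=2 S=0 W=0
Cars crossed by step 8: 6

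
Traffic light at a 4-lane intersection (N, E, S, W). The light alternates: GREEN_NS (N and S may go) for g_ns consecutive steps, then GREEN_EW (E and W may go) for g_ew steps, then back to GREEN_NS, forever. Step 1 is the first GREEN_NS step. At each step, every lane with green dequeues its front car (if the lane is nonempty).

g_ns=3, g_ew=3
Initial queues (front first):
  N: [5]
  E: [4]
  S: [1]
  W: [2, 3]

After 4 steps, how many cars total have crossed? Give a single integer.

Answer: 4

Derivation:
Step 1 [NS]: N:car5-GO,E:wait,S:car1-GO,W:wait | queues: N=0 E=1 S=0 W=2
Step 2 [NS]: N:empty,E:wait,S:empty,W:wait | queues: N=0 E=1 S=0 W=2
Step 3 [NS]: N:empty,E:wait,S:empty,W:wait | queues: N=0 E=1 S=0 W=2
Step 4 [EW]: N:wait,E:car4-GO,S:wait,W:car2-GO | queues: N=0 E=0 S=0 W=1
Cars crossed by step 4: 4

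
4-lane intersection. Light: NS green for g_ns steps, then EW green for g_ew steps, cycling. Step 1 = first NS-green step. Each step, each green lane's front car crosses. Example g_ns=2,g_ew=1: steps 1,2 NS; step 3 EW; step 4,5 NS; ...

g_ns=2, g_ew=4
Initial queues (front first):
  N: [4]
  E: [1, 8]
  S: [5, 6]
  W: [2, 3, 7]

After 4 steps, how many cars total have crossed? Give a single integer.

Step 1 [NS]: N:car4-GO,E:wait,S:car5-GO,W:wait | queues: N=0 E=2 S=1 W=3
Step 2 [NS]: N:empty,E:wait,S:car6-GO,W:wait | queues: N=0 E=2 S=0 W=3
Step 3 [EW]: N:wait,E:car1-GO,S:wait,W:car2-GO | queues: N=0 E=1 S=0 W=2
Step 4 [EW]: N:wait,E:car8-GO,S:wait,W:car3-GO | queues: N=0 E=0 S=0 W=1
Cars crossed by step 4: 7

Answer: 7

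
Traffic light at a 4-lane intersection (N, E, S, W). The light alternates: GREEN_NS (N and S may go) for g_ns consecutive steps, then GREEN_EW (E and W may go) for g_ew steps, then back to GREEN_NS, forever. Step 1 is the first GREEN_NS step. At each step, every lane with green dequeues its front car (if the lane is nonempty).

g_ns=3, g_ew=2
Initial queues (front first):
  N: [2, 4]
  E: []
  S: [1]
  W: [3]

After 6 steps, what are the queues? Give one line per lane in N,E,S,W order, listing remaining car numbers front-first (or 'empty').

Step 1 [NS]: N:car2-GO,E:wait,S:car1-GO,W:wait | queues: N=1 E=0 S=0 W=1
Step 2 [NS]: N:car4-GO,E:wait,S:empty,W:wait | queues: N=0 E=0 S=0 W=1
Step 3 [NS]: N:empty,E:wait,S:empty,W:wait | queues: N=0 E=0 S=0 W=1
Step 4 [EW]: N:wait,E:empty,S:wait,W:car3-GO | queues: N=0 E=0 S=0 W=0

N: empty
E: empty
S: empty
W: empty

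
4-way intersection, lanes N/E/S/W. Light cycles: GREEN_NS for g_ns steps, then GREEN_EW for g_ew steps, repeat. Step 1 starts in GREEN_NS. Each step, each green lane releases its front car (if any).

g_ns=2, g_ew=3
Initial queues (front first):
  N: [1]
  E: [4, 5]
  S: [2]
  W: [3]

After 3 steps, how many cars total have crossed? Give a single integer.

Answer: 4

Derivation:
Step 1 [NS]: N:car1-GO,E:wait,S:car2-GO,W:wait | queues: N=0 E=2 S=0 W=1
Step 2 [NS]: N:empty,E:wait,S:empty,W:wait | queues: N=0 E=2 S=0 W=1
Step 3 [EW]: N:wait,E:car4-GO,S:wait,W:car3-GO | queues: N=0 E=1 S=0 W=0
Cars crossed by step 3: 4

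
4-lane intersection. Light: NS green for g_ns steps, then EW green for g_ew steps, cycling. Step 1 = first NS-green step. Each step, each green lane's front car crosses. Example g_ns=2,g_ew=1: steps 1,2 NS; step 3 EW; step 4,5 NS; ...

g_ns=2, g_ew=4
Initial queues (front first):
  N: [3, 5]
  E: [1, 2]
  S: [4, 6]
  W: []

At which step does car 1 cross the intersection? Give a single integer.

Step 1 [NS]: N:car3-GO,E:wait,S:car4-GO,W:wait | queues: N=1 E=2 S=1 W=0
Step 2 [NS]: N:car5-GO,E:wait,S:car6-GO,W:wait | queues: N=0 E=2 S=0 W=0
Step 3 [EW]: N:wait,E:car1-GO,S:wait,W:empty | queues: N=0 E=1 S=0 W=0
Step 4 [EW]: N:wait,E:car2-GO,S:wait,W:empty | queues: N=0 E=0 S=0 W=0
Car 1 crosses at step 3

3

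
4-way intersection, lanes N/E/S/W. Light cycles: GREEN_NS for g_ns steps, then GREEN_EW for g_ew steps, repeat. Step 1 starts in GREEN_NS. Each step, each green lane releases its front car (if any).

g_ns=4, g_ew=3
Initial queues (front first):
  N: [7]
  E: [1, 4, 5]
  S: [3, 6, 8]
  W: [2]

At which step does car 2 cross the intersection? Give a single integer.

Step 1 [NS]: N:car7-GO,E:wait,S:car3-GO,W:wait | queues: N=0 E=3 S=2 W=1
Step 2 [NS]: N:empty,E:wait,S:car6-GO,W:wait | queues: N=0 E=3 S=1 W=1
Step 3 [NS]: N:empty,E:wait,S:car8-GO,W:wait | queues: N=0 E=3 S=0 W=1
Step 4 [NS]: N:empty,E:wait,S:empty,W:wait | queues: N=0 E=3 S=0 W=1
Step 5 [EW]: N:wait,E:car1-GO,S:wait,W:car2-GO | queues: N=0 E=2 S=0 W=0
Step 6 [EW]: N:wait,E:car4-GO,S:wait,W:empty | queues: N=0 E=1 S=0 W=0
Step 7 [EW]: N:wait,E:car5-GO,S:wait,W:empty | queues: N=0 E=0 S=0 W=0
Car 2 crosses at step 5

5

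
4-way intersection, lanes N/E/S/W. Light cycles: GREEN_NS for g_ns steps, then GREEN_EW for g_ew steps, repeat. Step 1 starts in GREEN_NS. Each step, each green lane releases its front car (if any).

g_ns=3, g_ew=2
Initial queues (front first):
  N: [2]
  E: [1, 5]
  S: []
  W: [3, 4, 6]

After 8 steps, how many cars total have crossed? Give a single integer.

Answer: 5

Derivation:
Step 1 [NS]: N:car2-GO,E:wait,S:empty,W:wait | queues: N=0 E=2 S=0 W=3
Step 2 [NS]: N:empty,E:wait,S:empty,W:wait | queues: N=0 E=2 S=0 W=3
Step 3 [NS]: N:empty,E:wait,S:empty,W:wait | queues: N=0 E=2 S=0 W=3
Step 4 [EW]: N:wait,E:car1-GO,S:wait,W:car3-GO | queues: N=0 E=1 S=0 W=2
Step 5 [EW]: N:wait,E:car5-GO,S:wait,W:car4-GO | queues: N=0 E=0 S=0 W=1
Step 6 [NS]: N:empty,E:wait,S:empty,W:wait | queues: N=0 E=0 S=0 W=1
Step 7 [NS]: N:empty,E:wait,S:empty,W:wait | queues: N=0 E=0 S=0 W=1
Step 8 [NS]: N:empty,E:wait,S:empty,W:wait | queues: N=0 E=0 S=0 W=1
Cars crossed by step 8: 5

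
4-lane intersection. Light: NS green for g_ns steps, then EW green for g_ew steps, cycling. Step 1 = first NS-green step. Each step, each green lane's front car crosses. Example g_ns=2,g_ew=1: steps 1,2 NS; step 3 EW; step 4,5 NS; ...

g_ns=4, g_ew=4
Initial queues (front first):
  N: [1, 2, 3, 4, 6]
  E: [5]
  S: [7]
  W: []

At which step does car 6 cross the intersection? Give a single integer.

Step 1 [NS]: N:car1-GO,E:wait,S:car7-GO,W:wait | queues: N=4 E=1 S=0 W=0
Step 2 [NS]: N:car2-GO,E:wait,S:empty,W:wait | queues: N=3 E=1 S=0 W=0
Step 3 [NS]: N:car3-GO,E:wait,S:empty,W:wait | queues: N=2 E=1 S=0 W=0
Step 4 [NS]: N:car4-GO,E:wait,S:empty,W:wait | queues: N=1 E=1 S=0 W=0
Step 5 [EW]: N:wait,E:car5-GO,S:wait,W:empty | queues: N=1 E=0 S=0 W=0
Step 6 [EW]: N:wait,E:empty,S:wait,W:empty | queues: N=1 E=0 S=0 W=0
Step 7 [EW]: N:wait,E:empty,S:wait,W:empty | queues: N=1 E=0 S=0 W=0
Step 8 [EW]: N:wait,E:empty,S:wait,W:empty | queues: N=1 E=0 S=0 W=0
Step 9 [NS]: N:car6-GO,E:wait,S:empty,W:wait | queues: N=0 E=0 S=0 W=0
Car 6 crosses at step 9

9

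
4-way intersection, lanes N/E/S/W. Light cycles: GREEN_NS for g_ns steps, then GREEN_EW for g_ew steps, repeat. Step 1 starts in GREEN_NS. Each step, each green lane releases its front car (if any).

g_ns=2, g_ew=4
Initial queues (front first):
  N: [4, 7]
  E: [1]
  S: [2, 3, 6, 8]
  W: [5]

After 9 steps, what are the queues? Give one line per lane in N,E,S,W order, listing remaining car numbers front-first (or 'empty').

Step 1 [NS]: N:car4-GO,E:wait,S:car2-GO,W:wait | queues: N=1 E=1 S=3 W=1
Step 2 [NS]: N:car7-GO,E:wait,S:car3-GO,W:wait | queues: N=0 E=1 S=2 W=1
Step 3 [EW]: N:wait,E:car1-GO,S:wait,W:car5-GO | queues: N=0 E=0 S=2 W=0
Step 4 [EW]: N:wait,E:empty,S:wait,W:empty | queues: N=0 E=0 S=2 W=0
Step 5 [EW]: N:wait,E:empty,S:wait,W:empty | queues: N=0 E=0 S=2 W=0
Step 6 [EW]: N:wait,E:empty,S:wait,W:empty | queues: N=0 E=0 S=2 W=0
Step 7 [NS]: N:empty,E:wait,S:car6-GO,W:wait | queues: N=0 E=0 S=1 W=0
Step 8 [NS]: N:empty,E:wait,S:car8-GO,W:wait | queues: N=0 E=0 S=0 W=0

N: empty
E: empty
S: empty
W: empty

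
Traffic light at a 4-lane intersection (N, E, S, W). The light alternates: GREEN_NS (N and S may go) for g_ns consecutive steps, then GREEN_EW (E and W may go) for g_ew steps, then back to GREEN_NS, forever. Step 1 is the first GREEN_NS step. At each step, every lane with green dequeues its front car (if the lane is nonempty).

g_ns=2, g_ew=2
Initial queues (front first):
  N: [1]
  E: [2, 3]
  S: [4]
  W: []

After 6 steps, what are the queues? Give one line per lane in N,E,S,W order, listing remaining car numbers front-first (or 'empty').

Step 1 [NS]: N:car1-GO,E:wait,S:car4-GO,W:wait | queues: N=0 E=2 S=0 W=0
Step 2 [NS]: N:empty,E:wait,S:empty,W:wait | queues: N=0 E=2 S=0 W=0
Step 3 [EW]: N:wait,E:car2-GO,S:wait,W:empty | queues: N=0 E=1 S=0 W=0
Step 4 [EW]: N:wait,E:car3-GO,S:wait,W:empty | queues: N=0 E=0 S=0 W=0

N: empty
E: empty
S: empty
W: empty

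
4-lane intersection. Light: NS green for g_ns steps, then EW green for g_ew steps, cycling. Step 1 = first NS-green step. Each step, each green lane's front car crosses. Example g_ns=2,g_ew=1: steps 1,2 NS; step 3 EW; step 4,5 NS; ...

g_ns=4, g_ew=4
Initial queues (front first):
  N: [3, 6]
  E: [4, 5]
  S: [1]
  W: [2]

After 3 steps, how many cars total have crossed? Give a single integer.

Answer: 3

Derivation:
Step 1 [NS]: N:car3-GO,E:wait,S:car1-GO,W:wait | queues: N=1 E=2 S=0 W=1
Step 2 [NS]: N:car6-GO,E:wait,S:empty,W:wait | queues: N=0 E=2 S=0 W=1
Step 3 [NS]: N:empty,E:wait,S:empty,W:wait | queues: N=0 E=2 S=0 W=1
Cars crossed by step 3: 3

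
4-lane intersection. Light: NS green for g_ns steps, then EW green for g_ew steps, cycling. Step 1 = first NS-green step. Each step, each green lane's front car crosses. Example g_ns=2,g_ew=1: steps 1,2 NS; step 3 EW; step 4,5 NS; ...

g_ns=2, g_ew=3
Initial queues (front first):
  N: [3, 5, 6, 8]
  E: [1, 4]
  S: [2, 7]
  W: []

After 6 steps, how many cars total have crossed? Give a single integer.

Answer: 7

Derivation:
Step 1 [NS]: N:car3-GO,E:wait,S:car2-GO,W:wait | queues: N=3 E=2 S=1 W=0
Step 2 [NS]: N:car5-GO,E:wait,S:car7-GO,W:wait | queues: N=2 E=2 S=0 W=0
Step 3 [EW]: N:wait,E:car1-GO,S:wait,W:empty | queues: N=2 E=1 S=0 W=0
Step 4 [EW]: N:wait,E:car4-GO,S:wait,W:empty | queues: N=2 E=0 S=0 W=0
Step 5 [EW]: N:wait,E:empty,S:wait,W:empty | queues: N=2 E=0 S=0 W=0
Step 6 [NS]: N:car6-GO,E:wait,S:empty,W:wait | queues: N=1 E=0 S=0 W=0
Cars crossed by step 6: 7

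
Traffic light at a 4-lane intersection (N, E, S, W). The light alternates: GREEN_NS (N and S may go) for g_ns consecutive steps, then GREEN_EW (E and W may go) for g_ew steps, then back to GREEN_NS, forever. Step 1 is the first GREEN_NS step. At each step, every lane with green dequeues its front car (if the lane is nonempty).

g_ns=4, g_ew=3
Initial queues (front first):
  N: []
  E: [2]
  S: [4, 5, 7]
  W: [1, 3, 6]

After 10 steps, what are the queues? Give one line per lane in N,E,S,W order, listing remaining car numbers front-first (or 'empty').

Step 1 [NS]: N:empty,E:wait,S:car4-GO,W:wait | queues: N=0 E=1 S=2 W=3
Step 2 [NS]: N:empty,E:wait,S:car5-GO,W:wait | queues: N=0 E=1 S=1 W=3
Step 3 [NS]: N:empty,E:wait,S:car7-GO,W:wait | queues: N=0 E=1 S=0 W=3
Step 4 [NS]: N:empty,E:wait,S:empty,W:wait | queues: N=0 E=1 S=0 W=3
Step 5 [EW]: N:wait,E:car2-GO,S:wait,W:car1-GO | queues: N=0 E=0 S=0 W=2
Step 6 [EW]: N:wait,E:empty,S:wait,W:car3-GO | queues: N=0 E=0 S=0 W=1
Step 7 [EW]: N:wait,E:empty,S:wait,W:car6-GO | queues: N=0 E=0 S=0 W=0

N: empty
E: empty
S: empty
W: empty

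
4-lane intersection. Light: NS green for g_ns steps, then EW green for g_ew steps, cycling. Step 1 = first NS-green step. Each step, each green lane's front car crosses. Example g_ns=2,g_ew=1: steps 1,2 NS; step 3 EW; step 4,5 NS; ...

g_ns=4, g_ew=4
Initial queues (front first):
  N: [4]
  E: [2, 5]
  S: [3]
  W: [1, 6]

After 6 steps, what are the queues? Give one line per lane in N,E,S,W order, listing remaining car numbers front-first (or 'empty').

Step 1 [NS]: N:car4-GO,E:wait,S:car3-GO,W:wait | queues: N=0 E=2 S=0 W=2
Step 2 [NS]: N:empty,E:wait,S:empty,W:wait | queues: N=0 E=2 S=0 W=2
Step 3 [NS]: N:empty,E:wait,S:empty,W:wait | queues: N=0 E=2 S=0 W=2
Step 4 [NS]: N:empty,E:wait,S:empty,W:wait | queues: N=0 E=2 S=0 W=2
Step 5 [EW]: N:wait,E:car2-GO,S:wait,W:car1-GO | queues: N=0 E=1 S=0 W=1
Step 6 [EW]: N:wait,E:car5-GO,S:wait,W:car6-GO | queues: N=0 E=0 S=0 W=0

N: empty
E: empty
S: empty
W: empty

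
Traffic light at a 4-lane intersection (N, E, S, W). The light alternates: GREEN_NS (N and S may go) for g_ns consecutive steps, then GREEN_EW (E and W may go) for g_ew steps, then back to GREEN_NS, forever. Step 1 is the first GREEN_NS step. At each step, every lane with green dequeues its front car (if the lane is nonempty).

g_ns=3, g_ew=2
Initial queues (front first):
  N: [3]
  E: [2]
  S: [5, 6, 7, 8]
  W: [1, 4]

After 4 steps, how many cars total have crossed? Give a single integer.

Answer: 6

Derivation:
Step 1 [NS]: N:car3-GO,E:wait,S:car5-GO,W:wait | queues: N=0 E=1 S=3 W=2
Step 2 [NS]: N:empty,E:wait,S:car6-GO,W:wait | queues: N=0 E=1 S=2 W=2
Step 3 [NS]: N:empty,E:wait,S:car7-GO,W:wait | queues: N=0 E=1 S=1 W=2
Step 4 [EW]: N:wait,E:car2-GO,S:wait,W:car1-GO | queues: N=0 E=0 S=1 W=1
Cars crossed by step 4: 6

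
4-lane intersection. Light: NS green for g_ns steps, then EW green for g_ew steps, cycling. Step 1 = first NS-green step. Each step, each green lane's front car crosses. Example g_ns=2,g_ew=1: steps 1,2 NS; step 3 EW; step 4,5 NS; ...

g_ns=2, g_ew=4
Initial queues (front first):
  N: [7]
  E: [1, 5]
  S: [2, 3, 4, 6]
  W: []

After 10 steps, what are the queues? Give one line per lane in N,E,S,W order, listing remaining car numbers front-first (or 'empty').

Step 1 [NS]: N:car7-GO,E:wait,S:car2-GO,W:wait | queues: N=0 E=2 S=3 W=0
Step 2 [NS]: N:empty,E:wait,S:car3-GO,W:wait | queues: N=0 E=2 S=2 W=0
Step 3 [EW]: N:wait,E:car1-GO,S:wait,W:empty | queues: N=0 E=1 S=2 W=0
Step 4 [EW]: N:wait,E:car5-GO,S:wait,W:empty | queues: N=0 E=0 S=2 W=0
Step 5 [EW]: N:wait,E:empty,S:wait,W:empty | queues: N=0 E=0 S=2 W=0
Step 6 [EW]: N:wait,E:empty,S:wait,W:empty | queues: N=0 E=0 S=2 W=0
Step 7 [NS]: N:empty,E:wait,S:car4-GO,W:wait | queues: N=0 E=0 S=1 W=0
Step 8 [NS]: N:empty,E:wait,S:car6-GO,W:wait | queues: N=0 E=0 S=0 W=0

N: empty
E: empty
S: empty
W: empty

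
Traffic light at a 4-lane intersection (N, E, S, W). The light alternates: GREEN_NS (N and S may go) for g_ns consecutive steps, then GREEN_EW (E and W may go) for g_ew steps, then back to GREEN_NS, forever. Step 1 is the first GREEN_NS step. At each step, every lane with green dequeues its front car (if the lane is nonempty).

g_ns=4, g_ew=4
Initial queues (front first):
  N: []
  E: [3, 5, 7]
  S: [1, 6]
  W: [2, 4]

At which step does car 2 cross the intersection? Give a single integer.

Step 1 [NS]: N:empty,E:wait,S:car1-GO,W:wait | queues: N=0 E=3 S=1 W=2
Step 2 [NS]: N:empty,E:wait,S:car6-GO,W:wait | queues: N=0 E=3 S=0 W=2
Step 3 [NS]: N:empty,E:wait,S:empty,W:wait | queues: N=0 E=3 S=0 W=2
Step 4 [NS]: N:empty,E:wait,S:empty,W:wait | queues: N=0 E=3 S=0 W=2
Step 5 [EW]: N:wait,E:car3-GO,S:wait,W:car2-GO | queues: N=0 E=2 S=0 W=1
Step 6 [EW]: N:wait,E:car5-GO,S:wait,W:car4-GO | queues: N=0 E=1 S=0 W=0
Step 7 [EW]: N:wait,E:car7-GO,S:wait,W:empty | queues: N=0 E=0 S=0 W=0
Car 2 crosses at step 5

5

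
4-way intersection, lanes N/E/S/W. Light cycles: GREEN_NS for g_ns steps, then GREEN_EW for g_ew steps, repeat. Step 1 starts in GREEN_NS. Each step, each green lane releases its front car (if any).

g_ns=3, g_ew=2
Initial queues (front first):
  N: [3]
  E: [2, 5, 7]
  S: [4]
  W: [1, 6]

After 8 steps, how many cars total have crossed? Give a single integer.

Step 1 [NS]: N:car3-GO,E:wait,S:car4-GO,W:wait | queues: N=0 E=3 S=0 W=2
Step 2 [NS]: N:empty,E:wait,S:empty,W:wait | queues: N=0 E=3 S=0 W=2
Step 3 [NS]: N:empty,E:wait,S:empty,W:wait | queues: N=0 E=3 S=0 W=2
Step 4 [EW]: N:wait,E:car2-GO,S:wait,W:car1-GO | queues: N=0 E=2 S=0 W=1
Step 5 [EW]: N:wait,E:car5-GO,S:wait,W:car6-GO | queues: N=0 E=1 S=0 W=0
Step 6 [NS]: N:empty,E:wait,S:empty,W:wait | queues: N=0 E=1 S=0 W=0
Step 7 [NS]: N:empty,E:wait,S:empty,W:wait | queues: N=0 E=1 S=0 W=0
Step 8 [NS]: N:empty,E:wait,S:empty,W:wait | queues: N=0 E=1 S=0 W=0
Cars crossed by step 8: 6

Answer: 6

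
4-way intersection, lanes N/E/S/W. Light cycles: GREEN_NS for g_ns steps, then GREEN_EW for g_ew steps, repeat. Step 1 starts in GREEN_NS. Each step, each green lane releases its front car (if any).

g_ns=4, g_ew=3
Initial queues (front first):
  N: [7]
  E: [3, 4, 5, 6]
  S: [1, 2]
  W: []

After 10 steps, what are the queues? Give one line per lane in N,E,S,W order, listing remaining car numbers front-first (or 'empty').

Step 1 [NS]: N:car7-GO,E:wait,S:car1-GO,W:wait | queues: N=0 E=4 S=1 W=0
Step 2 [NS]: N:empty,E:wait,S:car2-GO,W:wait | queues: N=0 E=4 S=0 W=0
Step 3 [NS]: N:empty,E:wait,S:empty,W:wait | queues: N=0 E=4 S=0 W=0
Step 4 [NS]: N:empty,E:wait,S:empty,W:wait | queues: N=0 E=4 S=0 W=0
Step 5 [EW]: N:wait,E:car3-GO,S:wait,W:empty | queues: N=0 E=3 S=0 W=0
Step 6 [EW]: N:wait,E:car4-GO,S:wait,W:empty | queues: N=0 E=2 S=0 W=0
Step 7 [EW]: N:wait,E:car5-GO,S:wait,W:empty | queues: N=0 E=1 S=0 W=0
Step 8 [NS]: N:empty,E:wait,S:empty,W:wait | queues: N=0 E=1 S=0 W=0
Step 9 [NS]: N:empty,E:wait,S:empty,W:wait | queues: N=0 E=1 S=0 W=0
Step 10 [NS]: N:empty,E:wait,S:empty,W:wait | queues: N=0 E=1 S=0 W=0

N: empty
E: 6
S: empty
W: empty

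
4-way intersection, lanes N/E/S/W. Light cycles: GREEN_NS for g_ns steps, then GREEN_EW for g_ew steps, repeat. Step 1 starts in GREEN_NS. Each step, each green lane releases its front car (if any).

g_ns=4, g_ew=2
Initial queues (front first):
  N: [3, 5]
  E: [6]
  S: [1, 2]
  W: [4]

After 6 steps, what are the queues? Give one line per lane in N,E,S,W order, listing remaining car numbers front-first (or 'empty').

Step 1 [NS]: N:car3-GO,E:wait,S:car1-GO,W:wait | queues: N=1 E=1 S=1 W=1
Step 2 [NS]: N:car5-GO,E:wait,S:car2-GO,W:wait | queues: N=0 E=1 S=0 W=1
Step 3 [NS]: N:empty,E:wait,S:empty,W:wait | queues: N=0 E=1 S=0 W=1
Step 4 [NS]: N:empty,E:wait,S:empty,W:wait | queues: N=0 E=1 S=0 W=1
Step 5 [EW]: N:wait,E:car6-GO,S:wait,W:car4-GO | queues: N=0 E=0 S=0 W=0

N: empty
E: empty
S: empty
W: empty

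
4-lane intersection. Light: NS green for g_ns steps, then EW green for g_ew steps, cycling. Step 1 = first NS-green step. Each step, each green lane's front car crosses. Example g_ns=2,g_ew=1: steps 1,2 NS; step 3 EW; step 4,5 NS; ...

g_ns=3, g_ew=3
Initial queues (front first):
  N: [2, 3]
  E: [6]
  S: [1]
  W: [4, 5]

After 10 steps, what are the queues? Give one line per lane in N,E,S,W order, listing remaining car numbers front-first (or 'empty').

Step 1 [NS]: N:car2-GO,E:wait,S:car1-GO,W:wait | queues: N=1 E=1 S=0 W=2
Step 2 [NS]: N:car3-GO,E:wait,S:empty,W:wait | queues: N=0 E=1 S=0 W=2
Step 3 [NS]: N:empty,E:wait,S:empty,W:wait | queues: N=0 E=1 S=0 W=2
Step 4 [EW]: N:wait,E:car6-GO,S:wait,W:car4-GO | queues: N=0 E=0 S=0 W=1
Step 5 [EW]: N:wait,E:empty,S:wait,W:car5-GO | queues: N=0 E=0 S=0 W=0

N: empty
E: empty
S: empty
W: empty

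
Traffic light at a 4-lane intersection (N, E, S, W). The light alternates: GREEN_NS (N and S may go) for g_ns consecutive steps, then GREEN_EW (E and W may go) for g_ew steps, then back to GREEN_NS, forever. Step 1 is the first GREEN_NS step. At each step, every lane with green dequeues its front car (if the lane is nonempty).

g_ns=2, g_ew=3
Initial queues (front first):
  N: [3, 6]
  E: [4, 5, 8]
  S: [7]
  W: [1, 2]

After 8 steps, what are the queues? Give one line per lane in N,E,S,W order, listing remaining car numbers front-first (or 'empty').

Step 1 [NS]: N:car3-GO,E:wait,S:car7-GO,W:wait | queues: N=1 E=3 S=0 W=2
Step 2 [NS]: N:car6-GO,E:wait,S:empty,W:wait | queues: N=0 E=3 S=0 W=2
Step 3 [EW]: N:wait,E:car4-GO,S:wait,W:car1-GO | queues: N=0 E=2 S=0 W=1
Step 4 [EW]: N:wait,E:car5-GO,S:wait,W:car2-GO | queues: N=0 E=1 S=0 W=0
Step 5 [EW]: N:wait,E:car8-GO,S:wait,W:empty | queues: N=0 E=0 S=0 W=0

N: empty
E: empty
S: empty
W: empty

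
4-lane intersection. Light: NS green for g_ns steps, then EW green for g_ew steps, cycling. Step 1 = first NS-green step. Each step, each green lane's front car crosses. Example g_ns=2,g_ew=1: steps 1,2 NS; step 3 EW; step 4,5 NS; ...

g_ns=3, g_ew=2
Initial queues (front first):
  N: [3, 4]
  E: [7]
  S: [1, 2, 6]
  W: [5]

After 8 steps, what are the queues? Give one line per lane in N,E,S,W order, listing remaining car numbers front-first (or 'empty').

Step 1 [NS]: N:car3-GO,E:wait,S:car1-GO,W:wait | queues: N=1 E=1 S=2 W=1
Step 2 [NS]: N:car4-GO,E:wait,S:car2-GO,W:wait | queues: N=0 E=1 S=1 W=1
Step 3 [NS]: N:empty,E:wait,S:car6-GO,W:wait | queues: N=0 E=1 S=0 W=1
Step 4 [EW]: N:wait,E:car7-GO,S:wait,W:car5-GO | queues: N=0 E=0 S=0 W=0

N: empty
E: empty
S: empty
W: empty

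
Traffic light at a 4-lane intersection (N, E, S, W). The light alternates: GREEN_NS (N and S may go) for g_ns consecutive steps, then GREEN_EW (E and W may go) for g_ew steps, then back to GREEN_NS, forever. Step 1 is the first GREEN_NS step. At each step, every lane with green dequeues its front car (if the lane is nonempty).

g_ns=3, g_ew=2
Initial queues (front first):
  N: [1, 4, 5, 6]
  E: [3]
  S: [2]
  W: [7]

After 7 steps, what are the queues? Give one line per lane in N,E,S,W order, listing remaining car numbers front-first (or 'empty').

Step 1 [NS]: N:car1-GO,E:wait,S:car2-GO,W:wait | queues: N=3 E=1 S=0 W=1
Step 2 [NS]: N:car4-GO,E:wait,S:empty,W:wait | queues: N=2 E=1 S=0 W=1
Step 3 [NS]: N:car5-GO,E:wait,S:empty,W:wait | queues: N=1 E=1 S=0 W=1
Step 4 [EW]: N:wait,E:car3-GO,S:wait,W:car7-GO | queues: N=1 E=0 S=0 W=0
Step 5 [EW]: N:wait,E:empty,S:wait,W:empty | queues: N=1 E=0 S=0 W=0
Step 6 [NS]: N:car6-GO,E:wait,S:empty,W:wait | queues: N=0 E=0 S=0 W=0

N: empty
E: empty
S: empty
W: empty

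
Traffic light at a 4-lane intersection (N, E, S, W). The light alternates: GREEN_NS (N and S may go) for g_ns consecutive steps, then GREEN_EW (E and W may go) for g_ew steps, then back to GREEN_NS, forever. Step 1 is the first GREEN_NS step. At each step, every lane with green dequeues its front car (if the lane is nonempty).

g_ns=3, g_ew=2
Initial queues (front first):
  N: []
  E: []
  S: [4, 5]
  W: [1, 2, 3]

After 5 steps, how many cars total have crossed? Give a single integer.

Step 1 [NS]: N:empty,E:wait,S:car4-GO,W:wait | queues: N=0 E=0 S=1 W=3
Step 2 [NS]: N:empty,E:wait,S:car5-GO,W:wait | queues: N=0 E=0 S=0 W=3
Step 3 [NS]: N:empty,E:wait,S:empty,W:wait | queues: N=0 E=0 S=0 W=3
Step 4 [EW]: N:wait,E:empty,S:wait,W:car1-GO | queues: N=0 E=0 S=0 W=2
Step 5 [EW]: N:wait,E:empty,S:wait,W:car2-GO | queues: N=0 E=0 S=0 W=1
Cars crossed by step 5: 4

Answer: 4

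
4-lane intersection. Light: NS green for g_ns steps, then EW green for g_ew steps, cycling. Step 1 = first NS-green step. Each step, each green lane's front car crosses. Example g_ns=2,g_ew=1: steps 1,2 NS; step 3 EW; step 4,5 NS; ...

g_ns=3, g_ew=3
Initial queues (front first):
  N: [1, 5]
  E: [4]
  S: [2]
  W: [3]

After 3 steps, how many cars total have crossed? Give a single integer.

Answer: 3

Derivation:
Step 1 [NS]: N:car1-GO,E:wait,S:car2-GO,W:wait | queues: N=1 E=1 S=0 W=1
Step 2 [NS]: N:car5-GO,E:wait,S:empty,W:wait | queues: N=0 E=1 S=0 W=1
Step 3 [NS]: N:empty,E:wait,S:empty,W:wait | queues: N=0 E=1 S=0 W=1
Cars crossed by step 3: 3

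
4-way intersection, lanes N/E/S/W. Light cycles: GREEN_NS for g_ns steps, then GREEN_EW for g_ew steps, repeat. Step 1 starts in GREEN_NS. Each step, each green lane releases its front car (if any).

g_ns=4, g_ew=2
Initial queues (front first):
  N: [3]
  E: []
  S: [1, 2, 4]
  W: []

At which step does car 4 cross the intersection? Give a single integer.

Step 1 [NS]: N:car3-GO,E:wait,S:car1-GO,W:wait | queues: N=0 E=0 S=2 W=0
Step 2 [NS]: N:empty,E:wait,S:car2-GO,W:wait | queues: N=0 E=0 S=1 W=0
Step 3 [NS]: N:empty,E:wait,S:car4-GO,W:wait | queues: N=0 E=0 S=0 W=0
Car 4 crosses at step 3

3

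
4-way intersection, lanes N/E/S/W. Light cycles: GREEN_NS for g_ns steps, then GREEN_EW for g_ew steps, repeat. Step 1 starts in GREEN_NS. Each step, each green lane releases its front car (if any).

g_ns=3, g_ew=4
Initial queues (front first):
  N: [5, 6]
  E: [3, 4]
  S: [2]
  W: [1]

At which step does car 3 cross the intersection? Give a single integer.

Step 1 [NS]: N:car5-GO,E:wait,S:car2-GO,W:wait | queues: N=1 E=2 S=0 W=1
Step 2 [NS]: N:car6-GO,E:wait,S:empty,W:wait | queues: N=0 E=2 S=0 W=1
Step 3 [NS]: N:empty,E:wait,S:empty,W:wait | queues: N=0 E=2 S=0 W=1
Step 4 [EW]: N:wait,E:car3-GO,S:wait,W:car1-GO | queues: N=0 E=1 S=0 W=0
Step 5 [EW]: N:wait,E:car4-GO,S:wait,W:empty | queues: N=0 E=0 S=0 W=0
Car 3 crosses at step 4

4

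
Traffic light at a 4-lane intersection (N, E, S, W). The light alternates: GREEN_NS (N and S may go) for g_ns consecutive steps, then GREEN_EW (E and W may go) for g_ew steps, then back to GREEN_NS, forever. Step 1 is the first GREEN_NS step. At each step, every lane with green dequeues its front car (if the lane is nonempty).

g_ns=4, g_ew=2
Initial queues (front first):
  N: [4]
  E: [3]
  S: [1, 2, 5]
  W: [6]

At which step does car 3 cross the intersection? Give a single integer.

Step 1 [NS]: N:car4-GO,E:wait,S:car1-GO,W:wait | queues: N=0 E=1 S=2 W=1
Step 2 [NS]: N:empty,E:wait,S:car2-GO,W:wait | queues: N=0 E=1 S=1 W=1
Step 3 [NS]: N:empty,E:wait,S:car5-GO,W:wait | queues: N=0 E=1 S=0 W=1
Step 4 [NS]: N:empty,E:wait,S:empty,W:wait | queues: N=0 E=1 S=0 W=1
Step 5 [EW]: N:wait,E:car3-GO,S:wait,W:car6-GO | queues: N=0 E=0 S=0 W=0
Car 3 crosses at step 5

5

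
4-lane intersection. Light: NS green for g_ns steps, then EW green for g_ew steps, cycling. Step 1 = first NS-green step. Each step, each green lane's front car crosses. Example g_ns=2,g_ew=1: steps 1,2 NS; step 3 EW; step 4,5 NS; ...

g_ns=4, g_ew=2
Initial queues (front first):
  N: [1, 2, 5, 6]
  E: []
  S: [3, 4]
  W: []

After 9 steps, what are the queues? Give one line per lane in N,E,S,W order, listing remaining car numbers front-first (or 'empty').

Step 1 [NS]: N:car1-GO,E:wait,S:car3-GO,W:wait | queues: N=3 E=0 S=1 W=0
Step 2 [NS]: N:car2-GO,E:wait,S:car4-GO,W:wait | queues: N=2 E=0 S=0 W=0
Step 3 [NS]: N:car5-GO,E:wait,S:empty,W:wait | queues: N=1 E=0 S=0 W=0
Step 4 [NS]: N:car6-GO,E:wait,S:empty,W:wait | queues: N=0 E=0 S=0 W=0

N: empty
E: empty
S: empty
W: empty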